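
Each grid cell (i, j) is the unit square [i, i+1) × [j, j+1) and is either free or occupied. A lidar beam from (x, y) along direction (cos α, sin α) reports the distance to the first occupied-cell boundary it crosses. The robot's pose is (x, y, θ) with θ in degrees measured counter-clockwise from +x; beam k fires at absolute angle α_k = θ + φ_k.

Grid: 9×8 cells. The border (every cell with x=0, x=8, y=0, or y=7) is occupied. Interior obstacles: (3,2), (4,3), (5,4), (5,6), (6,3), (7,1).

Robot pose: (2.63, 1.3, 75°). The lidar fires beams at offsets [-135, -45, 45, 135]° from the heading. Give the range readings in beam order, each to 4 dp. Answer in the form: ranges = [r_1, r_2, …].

ranges = [0.3464, 1.4000, 3.2600, 0.6000]

beam 1: φ=-135°, α=300°
  cosα=0.5000 sinα=-0.8660 | (2,1) | tMaxX 0.7400 tMaxY 0.3464 | tΔX 2.0000 tΔY 1.1547
    t=0.3464 [y] (2,0) — stop
  → r_1 = 0.3464
beam 2: φ=-45°, α=30°
  cosα=0.8660 sinα=0.5000 | (2,1) | tMaxX 0.4272 tMaxY 1.4000 | tΔX 1.1547 tΔY 2.0000
    t=0.4272 [x] (3,1)
    t=1.4000 [y] (3,2) — stop
  → r_2 = 1.4000
beam 3: φ=45°, α=120°
  cosα=-0.5000 sinα=0.8660 | (2,1) | tMaxX 1.2600 tMaxY 0.8083 | tΔX 2.0000 tΔY 1.1547
    t=0.8083 [y] (2,2)
    t=1.2600 [x] (1,2)
    t=1.9630 [y] (1,3)
    t=3.1177 [y] (1,4)
    t=3.2600 [x] (0,4) — stop
  → r_3 = 3.2600
beam 4: φ=135°, α=210°
  cosα=-0.8660 sinα=-0.5000 | (2,1) | tMaxX 0.7275 tMaxY 0.6000 | tΔX 1.1547 tΔY 2.0000
    t=0.6000 [y] (2,0) — stop
  → r_4 = 0.6000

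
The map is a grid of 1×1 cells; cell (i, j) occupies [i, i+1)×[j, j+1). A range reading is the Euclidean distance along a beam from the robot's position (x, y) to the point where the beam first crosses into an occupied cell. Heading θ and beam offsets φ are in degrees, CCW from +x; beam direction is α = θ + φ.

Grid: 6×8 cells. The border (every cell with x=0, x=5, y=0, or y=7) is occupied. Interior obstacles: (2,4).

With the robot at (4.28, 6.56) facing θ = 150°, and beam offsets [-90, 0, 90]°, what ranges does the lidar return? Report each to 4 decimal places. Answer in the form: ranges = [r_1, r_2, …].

ranges = [0.5081, 0.8800, 2.5600]

beam 1: φ=-90°, α=60°
  d=(0.5000,0.8660)  start (4,6)  tX=1.4400 tY=0.5081  stride 1/|dx|=2.0000 1/|dy|=1.1547
    cross y-line → (4,7), t=0.5081 (wall)
  → r_1 = 0.5081
beam 2: φ=0°, α=150°
  d=(-0.8660,0.5000)  start (4,6)  tX=0.3233 tY=0.8800  stride 1/|dx|=1.1547 1/|dy|=2.0000
    cross x-line → (3,6), t=0.3233
    cross y-line → (3,7), t=0.8800 (wall)
  → r_2 = 0.8800
beam 3: φ=90°, α=240°
  d=(-0.5000,-0.8660)  start (4,6)  tX=0.5600 tY=0.6466  stride 1/|dx|=2.0000 1/|dy|=1.1547
    cross x-line → (3,6), t=0.5600
    cross y-line → (3,5), t=0.6466
    cross y-line → (3,4), t=1.8013
    cross x-line → (2,4), t=2.5600 (wall)
  → r_3 = 2.5600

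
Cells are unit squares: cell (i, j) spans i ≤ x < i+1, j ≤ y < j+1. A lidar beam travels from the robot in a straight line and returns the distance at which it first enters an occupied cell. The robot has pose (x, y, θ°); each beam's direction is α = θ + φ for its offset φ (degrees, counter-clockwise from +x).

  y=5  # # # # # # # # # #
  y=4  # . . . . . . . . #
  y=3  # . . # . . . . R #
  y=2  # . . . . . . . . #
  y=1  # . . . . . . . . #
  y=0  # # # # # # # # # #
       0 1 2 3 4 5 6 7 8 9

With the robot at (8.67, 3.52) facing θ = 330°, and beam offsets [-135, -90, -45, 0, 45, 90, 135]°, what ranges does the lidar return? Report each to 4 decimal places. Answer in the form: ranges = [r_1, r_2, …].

beam 1: φ=-135°, α=195°
  cosα=-0.9659 sinα=-0.2588 | (8,3) | tMaxX 0.6936 tMaxY 2.0091 | tΔX 1.0353 tΔY 3.8637
    t=0.6936 [x] (7,3)
    t=1.7289 [x] (6,3)
    t=2.0091 [y] (6,2)
    t=2.7642 [x] (5,2)
    t=3.7995 [x] (4,2)
    t=4.8347 [x] (3,2)
    t=5.8700 [x] (2,2)
    t=5.8728 [y] (2,1)
    t=6.9053 [x] (1,1)
    t=7.9406 [x] (0,1) — stop
  → r_1 = 7.9406
beam 2: φ=-90°, α=240°
  cosα=-0.5000 sinα=-0.8660 | (8,3) | tMaxX 1.3400 tMaxY 0.6004 | tΔX 2.0000 tΔY 1.1547
    t=0.6004 [y] (8,2)
    t=1.3400 [x] (7,2)
    t=1.7551 [y] (7,1)
    t=2.9098 [y] (7,0) — stop
  → r_2 = 2.9098
beam 3: φ=-45°, α=285°
  cosα=0.2588 sinα=-0.9659 | (8,3) | tMaxX 1.2750 tMaxY 0.5383 | tΔX 3.8637 tΔY 1.0353
    t=0.5383 [y] (8,2)
    t=1.2750 [x] (9,2) — stop
  → r_3 = 1.2750
beam 4: φ=0°, α=330°
  cosα=0.8660 sinα=-0.5000 | (8,3) | tMaxX 0.3811 tMaxY 1.0400 | tΔX 1.1547 tΔY 2.0000
    t=0.3811 [x] (9,3) — stop
  → r_4 = 0.3811
beam 5: φ=45°, α=15°
  cosα=0.9659 sinα=0.2588 | (8,3) | tMaxX 0.3416 tMaxY 1.8546 | tΔX 1.0353 tΔY 3.8637
    t=0.3416 [x] (9,3) — stop
  → r_5 = 0.3416
beam 6: φ=90°, α=60°
  cosα=0.5000 sinα=0.8660 | (8,3) | tMaxX 0.6600 tMaxY 0.5543 | tΔX 2.0000 tΔY 1.1547
    t=0.5543 [y] (8,4)
    t=0.6600 [x] (9,4) — stop
  → r_6 = 0.6600
beam 7: φ=135°, α=105°
  cosα=-0.2588 sinα=0.9659 | (8,3) | tMaxX 2.5887 tMaxY 0.4969 | tΔX 3.8637 tΔY 1.0353
    t=0.4969 [y] (8,4)
    t=1.5322 [y] (8,5) — stop
  → r_7 = 1.5322

ranges = [7.9406, 2.9098, 1.2750, 0.3811, 0.3416, 0.6600, 1.5322]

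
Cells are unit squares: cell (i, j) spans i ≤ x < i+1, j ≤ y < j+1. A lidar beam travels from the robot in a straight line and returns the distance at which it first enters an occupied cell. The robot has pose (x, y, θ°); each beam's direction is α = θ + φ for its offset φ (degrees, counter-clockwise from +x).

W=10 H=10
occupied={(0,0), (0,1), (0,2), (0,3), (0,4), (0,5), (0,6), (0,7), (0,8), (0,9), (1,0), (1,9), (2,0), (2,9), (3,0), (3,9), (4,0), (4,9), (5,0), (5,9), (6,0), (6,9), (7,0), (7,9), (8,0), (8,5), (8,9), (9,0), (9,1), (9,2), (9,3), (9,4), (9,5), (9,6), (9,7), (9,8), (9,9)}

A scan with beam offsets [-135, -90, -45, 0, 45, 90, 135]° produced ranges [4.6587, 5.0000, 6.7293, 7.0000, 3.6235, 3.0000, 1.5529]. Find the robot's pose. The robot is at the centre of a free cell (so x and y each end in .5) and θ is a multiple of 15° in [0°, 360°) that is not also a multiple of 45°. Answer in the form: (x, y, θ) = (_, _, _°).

(x, y, θ) = (4.5, 2.5, 120°)

Candidates: 63 free-cell centres × 16 headings = 1008 poses. Raycast each; keep the one whose scan matches to 4 dp.
  (7.5, 6.5, 15°): beam 1 = 6.3509 ≠ 4.6587 ✗
  (1.5, 5.5, 255°): beam 1 = 1.0000 ≠ 4.6587 ✗
  (4.5, 3.5, 285°): beam 1 = 4.0415 ≠ 4.6587 ✗
  …
  (4.5, 2.5, 120°): r_1=4.6587, r_2=5.0000, r_3=6.7293, r_4=7.0000, r_5=3.6235, r_6=3.0000, r_7=1.5529 — all match ✓
Only this pose fits every beam.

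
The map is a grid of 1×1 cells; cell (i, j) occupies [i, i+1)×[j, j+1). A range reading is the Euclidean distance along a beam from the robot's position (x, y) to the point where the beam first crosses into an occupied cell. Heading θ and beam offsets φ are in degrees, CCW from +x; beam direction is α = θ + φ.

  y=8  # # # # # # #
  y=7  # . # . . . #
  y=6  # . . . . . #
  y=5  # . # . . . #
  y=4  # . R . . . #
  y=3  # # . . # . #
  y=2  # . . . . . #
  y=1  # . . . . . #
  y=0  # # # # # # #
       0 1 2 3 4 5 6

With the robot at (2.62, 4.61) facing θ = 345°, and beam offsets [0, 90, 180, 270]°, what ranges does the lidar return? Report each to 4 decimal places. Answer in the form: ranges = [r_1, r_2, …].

ranges = [2.3569, 0.4038, 1.6771, 3.7373]

beam 1: φ=0°, α=345°
  cosα=0.9659 sinα=-0.2588 | (2,4) | tMaxX 0.3934 tMaxY 2.3569 | tΔX 1.0353 tΔY 3.8637
    t=0.3934 [x] (3,4)
    t=1.4287 [x] (4,4)
    t=2.3569 [y] (4,3) — stop
  → r_1 = 2.3569
beam 2: φ=90°, α=75°
  cosα=0.2588 sinα=0.9659 | (2,4) | tMaxX 1.4682 tMaxY 0.4038 | tΔX 3.8637 tΔY 1.0353
    t=0.4038 [y] (2,5) — stop
  → r_2 = 0.4038
beam 3: φ=180°, α=165°
  cosα=-0.9659 sinα=0.2588 | (2,4) | tMaxX 0.6419 tMaxY 1.5068 | tΔX 1.0353 tΔY 3.8637
    t=0.6419 [x] (1,4)
    t=1.5068 [y] (1,5)
    t=1.6771 [x] (0,5) — stop
  → r_3 = 1.6771
beam 4: φ=270°, α=255°
  cosα=-0.2588 sinα=-0.9659 | (2,4) | tMaxX 2.3955 tMaxY 0.6315 | tΔX 3.8637 tΔY 1.0353
    t=0.6315 [y] (2,3)
    t=1.6668 [y] (2,2)
    t=2.3955 [x] (1,2)
    t=2.7021 [y] (1,1)
    t=3.7373 [y] (1,0) — stop
  → r_4 = 3.7373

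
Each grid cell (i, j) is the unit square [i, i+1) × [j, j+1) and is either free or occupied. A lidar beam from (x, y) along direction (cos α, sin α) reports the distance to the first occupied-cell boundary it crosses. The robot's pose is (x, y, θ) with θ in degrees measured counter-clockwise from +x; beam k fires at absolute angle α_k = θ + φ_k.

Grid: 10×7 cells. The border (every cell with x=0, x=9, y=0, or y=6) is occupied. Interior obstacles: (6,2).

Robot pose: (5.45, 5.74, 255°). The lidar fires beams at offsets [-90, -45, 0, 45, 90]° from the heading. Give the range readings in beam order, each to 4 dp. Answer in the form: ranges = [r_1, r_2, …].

ranges = [1.0046, 5.1384, 4.9072, 5.4733, 3.6752]

beam 1: φ=-90°, α=165°
  cosα=-0.9659 sinα=0.2588 | (5,5) | tMaxX 0.4659 tMaxY 1.0046 | tΔX 1.0353 tΔY 3.8637
    t=0.4659 [x] (4,5)
    t=1.0046 [y] (4,6) — stop
  → r_1 = 1.0046
beam 2: φ=-45°, α=210°
  cosα=-0.8660 sinα=-0.5000 | (5,5) | tMaxX 0.5196 tMaxY 1.4800 | tΔX 1.1547 tΔY 2.0000
    t=0.5196 [x] (4,5)
    t=1.4800 [y] (4,4)
    t=1.6743 [x] (3,4)
    t=2.8290 [x] (2,4)
    t=3.4800 [y] (2,3)
    t=3.9837 [x] (1,3)
    t=5.1384 [x] (0,3) — stop
  → r_2 = 5.1384
beam 3: φ=0°, α=255°
  cosα=-0.2588 sinα=-0.9659 | (5,5) | tMaxX 1.7387 tMaxY 0.7661 | tΔX 3.8637 tΔY 1.0353
    t=0.7661 [y] (5,4)
    t=1.7387 [x] (4,4)
    t=1.8014 [y] (4,3)
    t=2.8367 [y] (4,2)
    t=3.8719 [y] (4,1)
    t=4.9072 [y] (4,0) — stop
  → r_3 = 4.9072
beam 4: φ=45°, α=300°
  cosα=0.5000 sinα=-0.8660 | (5,5) | tMaxX 1.1000 tMaxY 0.8545 | tΔX 2.0000 tΔY 1.1547
    t=0.8545 [y] (5,4)
    t=1.1000 [x] (6,4)
    t=2.0092 [y] (6,3)
    t=3.1000 [x] (7,3)
    t=3.1639 [y] (7,2)
    t=4.3186 [y] (7,1)
    t=5.1000 [x] (8,1)
    t=5.4733 [y] (8,0) — stop
  → r_4 = 5.4733
beam 5: φ=90°, α=345°
  cosα=0.9659 sinα=-0.2588 | (5,5) | tMaxX 0.5694 tMaxY 2.8591 | tΔX 1.0353 tΔY 3.8637
    t=0.5694 [x] (6,5)
    t=1.6047 [x] (7,5)
    t=2.6400 [x] (8,5)
    t=2.8591 [y] (8,4)
    t=3.6752 [x] (9,4) — stop
  → r_5 = 3.6752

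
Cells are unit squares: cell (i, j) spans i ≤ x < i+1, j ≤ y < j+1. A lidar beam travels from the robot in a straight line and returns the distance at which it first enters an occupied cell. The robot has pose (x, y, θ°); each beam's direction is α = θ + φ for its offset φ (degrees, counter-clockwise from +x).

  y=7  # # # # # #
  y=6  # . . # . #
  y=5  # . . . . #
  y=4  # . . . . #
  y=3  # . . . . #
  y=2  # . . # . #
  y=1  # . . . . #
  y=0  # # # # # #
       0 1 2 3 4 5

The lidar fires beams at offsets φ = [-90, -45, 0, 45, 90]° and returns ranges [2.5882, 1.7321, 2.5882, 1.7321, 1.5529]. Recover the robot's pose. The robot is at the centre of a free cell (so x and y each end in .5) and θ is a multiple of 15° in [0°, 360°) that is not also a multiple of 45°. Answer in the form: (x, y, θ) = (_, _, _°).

Enumerate (i+0.5, j+0.5, θ) over the 22 free cells and 16 admissible headings. For each, cast all 5 beams and compare to the given ranges.
  (4.5, 6.5, 345°): beam 1 = 3.6235 ≠ 2.5882 ✗
  (1.5, 3.5, 330°): beam 1 = 1.0000 ≠ 2.5882 ✗
  (2.5, 3.5, 255°): beam 1 = 1.5529 ≠ 2.5882 ✗
  …
  (2.5, 4.5, 105°): r_1=2.5882, r_2=1.7321, r_3=2.5882, r_4=1.7321, r_5=1.5529 — all match ✓
Unique over the lattice → pose = (2.5, 4.5, 105°).

(x, y, θ) = (2.5, 4.5, 105°)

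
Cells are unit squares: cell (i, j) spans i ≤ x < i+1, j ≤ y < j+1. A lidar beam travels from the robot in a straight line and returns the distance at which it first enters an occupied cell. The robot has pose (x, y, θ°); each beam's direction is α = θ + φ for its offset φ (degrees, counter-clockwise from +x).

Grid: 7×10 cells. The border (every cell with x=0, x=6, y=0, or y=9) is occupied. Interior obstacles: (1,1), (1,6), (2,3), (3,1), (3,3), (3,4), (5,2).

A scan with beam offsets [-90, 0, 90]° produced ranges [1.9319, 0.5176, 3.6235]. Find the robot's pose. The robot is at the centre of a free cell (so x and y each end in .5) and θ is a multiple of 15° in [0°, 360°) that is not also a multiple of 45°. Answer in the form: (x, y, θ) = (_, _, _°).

(x, y, θ) = (5.5, 5.5, 15°)

The pose lattice has 33·16 = 528 candidates. Test each by forward raycasting.
  (2.5, 2.5, 345°): beam 1 = 1.5529 ≠ 1.9319 ✗
  (4.5, 8.5, 150°): beam 1 = 0.5774 ≠ 1.9319 ✗
  (1.5, 8.5, 345°): beam 1 = 1.5529 ≠ 1.9319 ✗
  (3.5, 5.5, 285°): beam 1 = 2.5882 ≠ 1.9319 ✗
  (2.5, 2.5, 75°): beam 1 = 3.6235 ≠ 1.9319 ✗
  …
  (5.5, 5.5, 15°): r_1=1.9319, r_2=0.5176, r_3=3.6235 — all match ✓
Only this pose fits every beam.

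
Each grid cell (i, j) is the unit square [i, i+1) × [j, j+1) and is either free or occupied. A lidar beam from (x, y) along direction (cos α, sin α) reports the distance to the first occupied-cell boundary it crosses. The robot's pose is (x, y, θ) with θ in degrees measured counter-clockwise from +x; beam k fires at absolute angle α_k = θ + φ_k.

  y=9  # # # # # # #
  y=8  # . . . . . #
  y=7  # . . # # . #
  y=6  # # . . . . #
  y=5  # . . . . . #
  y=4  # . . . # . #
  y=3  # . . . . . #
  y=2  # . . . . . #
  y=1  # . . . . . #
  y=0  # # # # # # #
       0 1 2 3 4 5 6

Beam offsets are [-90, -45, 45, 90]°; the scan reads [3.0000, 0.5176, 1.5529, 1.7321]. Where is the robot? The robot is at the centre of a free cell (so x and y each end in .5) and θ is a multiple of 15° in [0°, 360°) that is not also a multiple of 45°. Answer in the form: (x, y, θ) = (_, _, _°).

(x, y, θ) = (2.5, 7.5, 30°)

The pose lattice has 36·16 = 576 candidates. Test each by forward raycasting.
  (5.5, 1.5, 255°): beam 1 = 4.6587 ≠ 3.0000 ✗
  (3.5, 2.5, 330°): beam 1 = 1.7321 ≠ 3.0000 ✗
  (5.5, 7.5, 300°): beam 1 = 0.5774 ≠ 3.0000 ✗
  …
  (2.5, 7.5, 30°): r_1=3.0000, r_2=0.5176, r_3=1.5529, r_4=1.7321 — all match ✓
Only this pose fits every beam.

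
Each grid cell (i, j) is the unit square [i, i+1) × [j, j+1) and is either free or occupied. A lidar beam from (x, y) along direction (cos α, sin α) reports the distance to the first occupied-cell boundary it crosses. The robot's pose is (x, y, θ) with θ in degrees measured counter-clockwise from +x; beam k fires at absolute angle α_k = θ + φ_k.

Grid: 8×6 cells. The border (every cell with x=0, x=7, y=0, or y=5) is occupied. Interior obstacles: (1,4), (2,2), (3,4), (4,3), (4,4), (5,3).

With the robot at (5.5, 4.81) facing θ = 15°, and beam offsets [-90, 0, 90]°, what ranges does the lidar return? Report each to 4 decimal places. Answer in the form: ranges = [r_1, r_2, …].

beam 1: φ=-90°, α=285°
  d=(0.2588,-0.9659)  start (5,4)  tX=1.9319 tY=0.8386  stride 1/|dx|=3.8637 1/|dy|=1.0353
    cross y-line → (5,3), t=0.8386 (wall)
  → r_1 = 0.8386
beam 2: φ=0°, α=15°
  d=(0.9659,0.2588)  start (5,4)  tX=0.5176 tY=0.7341  stride 1/|dx|=1.0353 1/|dy|=3.8637
    cross x-line → (6,4), t=0.5176
    cross y-line → (6,5), t=0.7341 (wall)
  → r_2 = 0.7341
beam 3: φ=90°, α=105°
  d=(-0.2588,0.9659)  start (5,4)  tX=1.9319 tY=0.1967  stride 1/|dx|=3.8637 1/|dy|=1.0353
    cross y-line → (5,5), t=0.1967 (wall)
  → r_3 = 0.1967

ranges = [0.8386, 0.7341, 0.1967]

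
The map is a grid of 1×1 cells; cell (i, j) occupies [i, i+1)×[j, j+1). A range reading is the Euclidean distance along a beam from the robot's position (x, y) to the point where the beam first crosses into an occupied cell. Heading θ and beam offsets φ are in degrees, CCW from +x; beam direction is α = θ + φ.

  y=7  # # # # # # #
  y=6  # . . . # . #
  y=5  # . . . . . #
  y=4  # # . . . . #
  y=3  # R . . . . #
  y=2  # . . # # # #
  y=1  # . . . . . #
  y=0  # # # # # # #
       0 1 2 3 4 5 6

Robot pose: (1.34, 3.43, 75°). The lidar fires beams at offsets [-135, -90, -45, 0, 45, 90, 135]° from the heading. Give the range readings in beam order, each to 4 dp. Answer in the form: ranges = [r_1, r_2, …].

beam 1: φ=-135°, α=300°
  dir = (cos 300°, sin 300°) = (0.5000, -0.8660); from cell (1,3)
  next x-line at t=1.3200, next y-line at t=0.4965; Δt_x=2.0000, Δt_y=1.1547
    y: enter (1,2) at t=0.4965
    x: enter (2,2) at t=1.3200
    y: enter (2,1) at t=1.6512
    y: enter (2,0) at t=2.8059 ← occupied
  → r_1 = 2.8059
beam 2: φ=-90°, α=345°
  dir = (cos 345°, sin 345°) = (0.9659, -0.2588); from cell (1,3)
  next x-line at t=0.6833, next y-line at t=1.6614; Δt_x=1.0353, Δt_y=3.8637
    x: enter (2,3) at t=0.6833
    y: enter (2,2) at t=1.6614
    x: enter (3,2) at t=1.7186 ← occupied
  → r_2 = 1.7186
beam 3: φ=-45°, α=30°
  dir = (cos 30°, sin 30°) = (0.8660, 0.5000); from cell (1,3)
  next x-line at t=0.7621, next y-line at t=1.1400; Δt_x=1.1547, Δt_y=2.0000
    x: enter (2,3) at t=0.7621
    y: enter (2,4) at t=1.1400
    x: enter (3,4) at t=1.9168
    x: enter (4,4) at t=3.0715
    y: enter (4,5) at t=3.1400
    x: enter (5,5) at t=4.2262
    y: enter (5,6) at t=5.1400
    x: enter (6,6) at t=5.3809 ← occupied
  → r_3 = 5.3809
beam 4: φ=0°, α=75°
  dir = (cos 75°, sin 75°) = (0.2588, 0.9659); from cell (1,3)
  next x-line at t=2.5500, next y-line at t=0.5901; Δt_x=3.8637, Δt_y=1.0353
    y: enter (1,4) at t=0.5901 ← occupied
  → r_4 = 0.5901
beam 5: φ=45°, α=120°
  dir = (cos 120°, sin 120°) = (-0.5000, 0.8660); from cell (1,3)
  next x-line at t=0.6800, next y-line at t=0.6582; Δt_x=2.0000, Δt_y=1.1547
    y: enter (1,4) at t=0.6582 ← occupied
  → r_5 = 0.6582
beam 6: φ=90°, α=165°
  dir = (cos 165°, sin 165°) = (-0.9659, 0.2588); from cell (1,3)
  next x-line at t=0.3520, next y-line at t=2.2023; Δt_x=1.0353, Δt_y=3.8637
    x: enter (0,3) at t=0.3520 ← occupied
  → r_6 = 0.3520
beam 7: φ=135°, α=210°
  dir = (cos 210°, sin 210°) = (-0.8660, -0.5000); from cell (1,3)
  next x-line at t=0.3926, next y-line at t=0.8600; Δt_x=1.1547, Δt_y=2.0000
    x: enter (0,3) at t=0.3926 ← occupied
  → r_7 = 0.3926

ranges = [2.8059, 1.7186, 5.3809, 0.5901, 0.6582, 0.3520, 0.3926]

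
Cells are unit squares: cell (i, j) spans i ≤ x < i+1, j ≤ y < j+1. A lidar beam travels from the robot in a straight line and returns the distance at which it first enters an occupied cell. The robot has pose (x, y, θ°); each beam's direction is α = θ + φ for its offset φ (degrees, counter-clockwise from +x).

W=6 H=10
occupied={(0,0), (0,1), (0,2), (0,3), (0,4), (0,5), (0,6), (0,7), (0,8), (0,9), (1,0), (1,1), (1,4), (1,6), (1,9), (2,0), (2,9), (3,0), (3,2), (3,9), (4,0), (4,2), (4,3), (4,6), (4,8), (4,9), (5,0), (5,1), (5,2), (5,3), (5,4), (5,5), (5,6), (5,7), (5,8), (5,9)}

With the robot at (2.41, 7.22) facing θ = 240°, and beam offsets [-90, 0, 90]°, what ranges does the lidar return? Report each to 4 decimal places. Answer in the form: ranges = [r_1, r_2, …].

beam 1: φ=-90°, α=150°
  cosα=-0.8660 sinα=0.5000 | (2,7) | tMaxX 0.4734 tMaxY 1.5600 | tΔX 1.1547 tΔY 2.0000
    t=0.4734 [x] (1,7)
    t=1.5600 [y] (1,8)
    t=1.6281 [x] (0,8) — stop
  → r_1 = 1.6281
beam 2: φ=0°, α=240°
  cosα=-0.5000 sinα=-0.8660 | (2,7) | tMaxX 0.8200 tMaxY 0.2540 | tΔX 2.0000 tΔY 1.1547
    t=0.2540 [y] (2,6)
    t=0.8200 [x] (1,6) — stop
  → r_2 = 0.8200
beam 3: φ=90°, α=330°
  cosα=0.8660 sinα=-0.5000 | (2,7) | tMaxX 0.6813 tMaxY 0.4400 | tΔX 1.1547 tΔY 2.0000
    t=0.4400 [y] (2,6)
    t=0.6813 [x] (3,6)
    t=1.8360 [x] (4,6) — stop
  → r_3 = 1.8360

ranges = [1.6281, 0.8200, 1.8360]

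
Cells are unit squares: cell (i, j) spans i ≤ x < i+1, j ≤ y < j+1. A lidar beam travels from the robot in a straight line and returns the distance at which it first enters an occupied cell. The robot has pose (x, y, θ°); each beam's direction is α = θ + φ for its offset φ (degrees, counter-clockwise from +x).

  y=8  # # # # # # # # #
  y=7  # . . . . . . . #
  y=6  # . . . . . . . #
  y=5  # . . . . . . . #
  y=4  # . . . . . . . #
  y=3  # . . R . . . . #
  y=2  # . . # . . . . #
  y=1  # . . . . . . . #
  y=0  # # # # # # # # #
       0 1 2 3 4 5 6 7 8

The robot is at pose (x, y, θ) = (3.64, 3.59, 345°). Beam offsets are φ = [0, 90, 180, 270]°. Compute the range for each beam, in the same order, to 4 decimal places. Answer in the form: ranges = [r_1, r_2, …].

beam 1: φ=0°, α=345°
  cosα=0.9659 sinα=-0.2588 | (3,3) | tMaxX 0.3727 tMaxY 2.2796 | tΔX 1.0353 tΔY 3.8637
    t=0.3727 [x] (4,3)
    t=1.4080 [x] (5,3)
    t=2.2796 [y] (5,2)
    t=2.4433 [x] (6,2)
    t=3.4785 [x] (7,2)
    t=4.5138 [x] (8,2) — stop
  → r_1 = 4.5138
beam 2: φ=90°, α=75°
  cosα=0.2588 sinα=0.9659 | (3,3) | tMaxX 1.3909 tMaxY 0.4245 | tΔX 3.8637 tΔY 1.0353
    t=0.4245 [y] (3,4)
    t=1.3909 [x] (4,4)
    t=1.4597 [y] (4,5)
    t=2.4950 [y] (4,6)
    t=3.5303 [y] (4,7)
    t=4.5656 [y] (4,8) — stop
  → r_2 = 4.5656
beam 3: φ=180°, α=165°
  cosα=-0.9659 sinα=0.2588 | (3,3) | tMaxX 0.6626 tMaxY 1.5841 | tΔX 1.0353 tΔY 3.8637
    t=0.6626 [x] (2,3)
    t=1.5841 [y] (2,4)
    t=1.6979 [x] (1,4)
    t=2.7331 [x] (0,4) — stop
  → r_3 = 2.7331
beam 4: φ=270°, α=255°
  cosα=-0.2588 sinα=-0.9659 | (3,3) | tMaxX 2.4728 tMaxY 0.6108 | tΔX 3.8637 tΔY 1.0353
    t=0.6108 [y] (3,2) — stop
  → r_4 = 0.6108

ranges = [4.5138, 4.5656, 2.7331, 0.6108]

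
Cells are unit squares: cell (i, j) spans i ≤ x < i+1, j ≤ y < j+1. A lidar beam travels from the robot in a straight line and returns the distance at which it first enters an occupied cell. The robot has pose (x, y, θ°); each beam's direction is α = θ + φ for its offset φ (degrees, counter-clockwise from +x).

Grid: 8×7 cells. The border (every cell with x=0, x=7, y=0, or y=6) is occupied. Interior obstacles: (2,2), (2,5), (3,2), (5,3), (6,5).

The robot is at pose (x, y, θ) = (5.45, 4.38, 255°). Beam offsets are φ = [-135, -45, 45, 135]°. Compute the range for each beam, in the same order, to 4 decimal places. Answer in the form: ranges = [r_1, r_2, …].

beam 1: φ=-135°, α=120°
  dir = (cos 120°, sin 120°) = (-0.5000, 0.8660); from cell (5,4)
  next x-line at t=0.9000, next y-line at t=0.7159; Δt_x=2.0000, Δt_y=1.1547
    y: enter (5,5) at t=0.7159
    x: enter (4,5) at t=0.9000
    y: enter (4,6) at t=1.8706 ← occupied
  → r_1 = 1.8706
beam 2: φ=-45°, α=210°
  dir = (cos 210°, sin 210°) = (-0.8660, -0.5000); from cell (5,4)
  next x-line at t=0.5196, next y-line at t=0.7600; Δt_x=1.1547, Δt_y=2.0000
    x: enter (4,4) at t=0.5196
    y: enter (4,3) at t=0.7600
    x: enter (3,3) at t=1.6743
    y: enter (3,2) at t=2.7600 ← occupied
  → r_2 = 2.7600
beam 3: φ=45°, α=300°
  dir = (cos 300°, sin 300°) = (0.5000, -0.8660); from cell (5,4)
  next x-line at t=1.1000, next y-line at t=0.4388; Δt_x=2.0000, Δt_y=1.1547
    y: enter (5,3) at t=0.4388 ← occupied
  → r_3 = 0.4388
beam 4: φ=135°, α=30°
  dir = (cos 30°, sin 30°) = (0.8660, 0.5000); from cell (5,4)
  next x-line at t=0.6351, next y-line at t=1.2400; Δt_x=1.1547, Δt_y=2.0000
    x: enter (6,4) at t=0.6351
    y: enter (6,5) at t=1.2400 ← occupied
  → r_4 = 1.2400

ranges = [1.8706, 2.7600, 0.4388, 1.2400]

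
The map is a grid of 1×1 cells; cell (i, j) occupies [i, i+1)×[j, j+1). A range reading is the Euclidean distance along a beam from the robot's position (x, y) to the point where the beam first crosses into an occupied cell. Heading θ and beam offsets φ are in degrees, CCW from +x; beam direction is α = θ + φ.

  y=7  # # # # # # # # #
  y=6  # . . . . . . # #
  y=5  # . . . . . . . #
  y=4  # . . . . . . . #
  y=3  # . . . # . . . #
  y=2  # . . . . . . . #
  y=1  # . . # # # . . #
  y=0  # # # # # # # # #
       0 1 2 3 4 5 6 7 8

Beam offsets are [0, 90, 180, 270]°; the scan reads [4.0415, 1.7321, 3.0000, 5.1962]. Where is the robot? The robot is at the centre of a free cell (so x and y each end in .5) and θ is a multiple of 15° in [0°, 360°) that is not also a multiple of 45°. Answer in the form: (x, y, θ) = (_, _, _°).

(x, y, θ) = (4.5, 5.5, 330°)

The pose lattice has 37·16 = 592 candidates. Test each by forward raycasting.
  (2.5, 6.5, 345°): beam 1 = 5.6940 ≠ 4.0415 ✗
  (4.5, 5.5, 75°): beam 1 = 1.5529 ≠ 4.0415 ✗
  (6.5, 1.5, 285°): beam 1 = 0.5176 ≠ 4.0415 ✗
  …
  (4.5, 5.5, 330°): r_1=4.0415, r_2=1.7321, r_3=3.0000, r_4=5.1962 — all match ✓
No second candidate reproduces the full scan.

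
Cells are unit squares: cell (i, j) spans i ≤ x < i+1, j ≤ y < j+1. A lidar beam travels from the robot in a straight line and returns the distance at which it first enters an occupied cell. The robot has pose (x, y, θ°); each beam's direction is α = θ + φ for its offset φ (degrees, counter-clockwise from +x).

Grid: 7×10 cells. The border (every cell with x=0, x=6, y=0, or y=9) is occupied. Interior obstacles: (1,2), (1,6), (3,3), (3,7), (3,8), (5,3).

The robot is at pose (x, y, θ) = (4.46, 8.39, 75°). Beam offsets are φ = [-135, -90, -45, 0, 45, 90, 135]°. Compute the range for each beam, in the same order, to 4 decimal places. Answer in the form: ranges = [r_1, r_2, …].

beam 1: φ=-135°, α=300°
  d=(0.5000,-0.8660)  start (4,8)  tX=1.0800 tY=0.4503  stride 1/|dx|=2.0000 1/|dy|=1.1547
    cross y-line → (4,7), t=0.4503
    cross x-line → (5,7), t=1.0800
    cross y-line → (5,6), t=1.6050
    cross y-line → (5,5), t=2.7597
    cross x-line → (6,5), t=3.0800 (wall)
  → r_1 = 3.0800
beam 2: φ=-90°, α=345°
  d=(0.9659,-0.2588)  start (4,8)  tX=0.5590 tY=1.5068  stride 1/|dx|=1.0353 1/|dy|=3.8637
    cross x-line → (5,8), t=0.5590
    cross y-line → (5,7), t=1.5068
    cross x-line → (6,7), t=1.5943 (wall)
  → r_2 = 1.5943
beam 3: φ=-45°, α=30°
  d=(0.8660,0.5000)  start (4,8)  tX=0.6235 tY=1.2200  stride 1/|dx|=1.1547 1/|dy|=2.0000
    cross x-line → (5,8), t=0.6235
    cross y-line → (5,9), t=1.2200 (wall)
  → r_3 = 1.2200
beam 4: φ=0°, α=75°
  d=(0.2588,0.9659)  start (4,8)  tX=2.0864 tY=0.6315  stride 1/|dx|=3.8637 1/|dy|=1.0353
    cross y-line → (4,9), t=0.6315 (wall)
  → r_4 = 0.6315
beam 5: φ=45°, α=120°
  d=(-0.5000,0.8660)  start (4,8)  tX=0.9200 tY=0.7044  stride 1/|dx|=2.0000 1/|dy|=1.1547
    cross y-line → (4,9), t=0.7044 (wall)
  → r_5 = 0.7044
beam 6: φ=90°, α=165°
  d=(-0.9659,0.2588)  start (4,8)  tX=0.4762 tY=2.3569  stride 1/|dx|=1.0353 1/|dy|=3.8637
    cross x-line → (3,8), t=0.4762 (wall)
  → r_6 = 0.4762
beam 7: φ=135°, α=210°
  d=(-0.8660,-0.5000)  start (4,8)  tX=0.5312 tY=0.7800  stride 1/|dx|=1.1547 1/|dy|=2.0000
    cross x-line → (3,8), t=0.5312 (wall)
  → r_7 = 0.5312

ranges = [3.0800, 1.5943, 1.2200, 0.6315, 0.7044, 0.4762, 0.5312]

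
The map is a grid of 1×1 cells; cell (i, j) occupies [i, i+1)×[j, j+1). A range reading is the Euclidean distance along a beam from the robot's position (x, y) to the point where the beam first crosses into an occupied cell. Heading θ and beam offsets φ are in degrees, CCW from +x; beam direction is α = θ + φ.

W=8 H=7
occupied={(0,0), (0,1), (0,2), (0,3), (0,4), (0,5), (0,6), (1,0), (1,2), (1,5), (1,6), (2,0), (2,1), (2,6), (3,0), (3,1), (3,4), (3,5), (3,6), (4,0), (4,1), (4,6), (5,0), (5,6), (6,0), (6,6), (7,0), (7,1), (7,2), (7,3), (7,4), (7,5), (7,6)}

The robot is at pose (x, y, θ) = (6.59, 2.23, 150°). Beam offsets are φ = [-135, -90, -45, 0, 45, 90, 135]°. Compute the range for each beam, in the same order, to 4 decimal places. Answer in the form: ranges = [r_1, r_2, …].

ranges = [0.4245, 0.8200, 3.9030, 3.5400, 1.6461, 1.4203, 1.2734]

beam 1: φ=-135°, α=15°
  direction (0.9659, 0.2588); cell (6,2); t to first gridline: x 0.4245, y 2.9751 (then +1.0353 / +3.8637)
    (7,2) via x @ 0.4245  # hit
  → r_1 = 0.4245
beam 2: φ=-90°, α=60°
  direction (0.5000, 0.8660); cell (6,2); t to first gridline: x 0.8200, y 0.8891 (then +2.0000 / +1.1547)
    (7,2) via x @ 0.8200  # hit
  → r_2 = 0.8200
beam 3: φ=-45°, α=105°
  direction (-0.2588, 0.9659); cell (6,2); t to first gridline: x 2.2796, y 0.7972 (then +3.8637 / +1.0353)
    (6,3) via y @ 0.7972
    (6,4) via y @ 1.8324
    (5,4) via x @ 2.2796
    (5,5) via y @ 2.8677
    (5,6) via y @ 3.9030  # hit
  → r_3 = 3.9030
beam 4: φ=0°, α=150°
  direction (-0.8660, 0.5000); cell (6,2); t to first gridline: x 0.6813, y 1.5400 (then +1.1547 / +2.0000)
    (5,2) via x @ 0.6813
    (5,3) via y @ 1.5400
    (4,3) via x @ 1.8360
    (3,3) via x @ 2.9907
    (3,4) via y @ 3.5400  # hit
  → r_4 = 3.5400
beam 5: φ=45°, α=195°
  direction (-0.9659, -0.2588); cell (6,2); t to first gridline: x 0.6108, y 0.8887 (then +1.0353 / +3.8637)
    (5,2) via x @ 0.6108
    (5,1) via y @ 0.8887
    (4,1) via x @ 1.6461  # hit
  → r_5 = 1.6461
beam 6: φ=90°, α=240°
  direction (-0.5000, -0.8660); cell (6,2); t to first gridline: x 1.1800, y 0.2656 (then +2.0000 / +1.1547)
    (6,1) via y @ 0.2656
    (5,1) via x @ 1.1800
    (5,0) via y @ 1.4203  # hit
  → r_6 = 1.4203
beam 7: φ=135°, α=285°
  direction (0.2588, -0.9659); cell (6,2); t to first gridline: x 1.5841, y 0.2381 (then +3.8637 / +1.0353)
    (6,1) via y @ 0.2381
    (6,0) via y @ 1.2734  # hit
  → r_7 = 1.2734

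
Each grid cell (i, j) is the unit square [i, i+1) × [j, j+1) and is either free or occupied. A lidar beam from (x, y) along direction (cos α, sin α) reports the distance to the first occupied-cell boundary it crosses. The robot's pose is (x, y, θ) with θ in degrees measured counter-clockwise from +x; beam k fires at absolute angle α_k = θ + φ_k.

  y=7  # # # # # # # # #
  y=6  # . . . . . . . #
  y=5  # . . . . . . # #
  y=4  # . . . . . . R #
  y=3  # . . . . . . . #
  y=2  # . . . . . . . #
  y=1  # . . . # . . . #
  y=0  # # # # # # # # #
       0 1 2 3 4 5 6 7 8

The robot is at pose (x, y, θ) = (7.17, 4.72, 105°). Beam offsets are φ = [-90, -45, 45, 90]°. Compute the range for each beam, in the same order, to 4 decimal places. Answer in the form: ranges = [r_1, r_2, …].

beam 1: φ=-90°, α=15°
  d=(0.9659,0.2588)  start (7,4)  tX=0.8593 tY=1.0818  stride 1/|dx|=1.0353 1/|dy|=3.8637
    cross x-line → (8,4), t=0.8593 (wall)
  → r_1 = 0.8593
beam 2: φ=-45°, α=60°
  d=(0.5000,0.8660)  start (7,4)  tX=1.6600 tY=0.3233  stride 1/|dx|=2.0000 1/|dy|=1.1547
    cross y-line → (7,5), t=0.3233 (wall)
  → r_2 = 0.3233
beam 3: φ=45°, α=150°
  d=(-0.8660,0.5000)  start (7,4)  tX=0.1963 tY=0.5600  stride 1/|dx|=1.1547 1/|dy|=2.0000
    cross x-line → (6,4), t=0.1963
    cross y-line → (6,5), t=0.5600
    cross x-line → (5,5), t=1.3510
    cross x-line → (4,5), t=2.5057
    cross y-line → (4,6), t=2.5600
    cross x-line → (3,6), t=3.6604
    cross y-line → (3,7), t=4.5600 (wall)
  → r_3 = 4.5600
beam 4: φ=90°, α=195°
  d=(-0.9659,-0.2588)  start (7,4)  tX=0.1760 tY=2.7819  stride 1/|dx|=1.0353 1/|dy|=3.8637
    cross x-line → (6,4), t=0.1760
    cross x-line → (5,4), t=1.2113
    cross x-line → (4,4), t=2.2465
    cross y-line → (4,3), t=2.7819
    cross x-line → (3,3), t=3.2818
    cross x-line → (2,3), t=4.3171
    cross x-line → (1,3), t=5.3524
    cross x-line → (0,3), t=6.3877 (wall)
  → r_4 = 6.3877

ranges = [0.8593, 0.3233, 4.5600, 6.3877]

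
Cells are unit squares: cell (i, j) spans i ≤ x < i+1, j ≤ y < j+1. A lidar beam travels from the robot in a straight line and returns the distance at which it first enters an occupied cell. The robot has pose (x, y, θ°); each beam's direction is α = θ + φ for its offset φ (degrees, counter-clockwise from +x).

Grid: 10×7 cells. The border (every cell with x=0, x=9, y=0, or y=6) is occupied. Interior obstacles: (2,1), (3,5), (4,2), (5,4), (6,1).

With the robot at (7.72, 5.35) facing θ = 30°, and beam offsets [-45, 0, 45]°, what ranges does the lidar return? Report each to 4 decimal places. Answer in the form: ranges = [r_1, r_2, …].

ranges = [1.3252, 1.3000, 0.6729]

beam 1: φ=-45°, α=345°
  cosα=0.9659 sinα=-0.2588 | (7,5) | tMaxX 0.2899 tMaxY 1.3523 | tΔX 1.0353 tΔY 3.8637
    t=0.2899 [x] (8,5)
    t=1.3252 [x] (9,5) — stop
  → r_1 = 1.3252
beam 2: φ=0°, α=30°
  cosα=0.8660 sinα=0.5000 | (7,5) | tMaxX 0.3233 tMaxY 1.3000 | tΔX 1.1547 tΔY 2.0000
    t=0.3233 [x] (8,5)
    t=1.3000 [y] (8,6) — stop
  → r_2 = 1.3000
beam 3: φ=45°, α=75°
  cosα=0.2588 sinα=0.9659 | (7,5) | tMaxX 1.0818 tMaxY 0.6729 | tΔX 3.8637 tΔY 1.0353
    t=0.6729 [y] (7,6) — stop
  → r_3 = 0.6729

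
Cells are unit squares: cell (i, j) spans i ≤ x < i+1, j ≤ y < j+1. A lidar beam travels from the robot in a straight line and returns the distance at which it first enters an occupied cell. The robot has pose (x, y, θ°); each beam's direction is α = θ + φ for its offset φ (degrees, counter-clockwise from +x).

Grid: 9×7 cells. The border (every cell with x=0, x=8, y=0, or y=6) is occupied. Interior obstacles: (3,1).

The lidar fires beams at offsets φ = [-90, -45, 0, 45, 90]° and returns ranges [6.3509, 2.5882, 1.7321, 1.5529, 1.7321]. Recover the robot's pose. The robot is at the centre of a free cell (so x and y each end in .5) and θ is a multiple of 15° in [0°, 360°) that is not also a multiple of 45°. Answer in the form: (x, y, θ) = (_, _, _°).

The pose lattice has 34·16 = 544 candidates. Test each by forward raycasting.
  (4.5, 4.5, 240°): beam 1 = 3.0000 ≠ 6.3509 ✗
  (1.5, 3.5, 240°): beam 1 = 0.5774 ≠ 6.3509 ✗
  (6.5, 5.5, 330°): beam 1 = 5.0000 ≠ 6.3509 ✗
  …
  (6.5, 2.5, 240°): r_1=6.3509, r_2=2.5882, r_3=1.7321, r_4=1.5529, r_5=1.7321 — all match ✓
Only this pose fits every beam.

(x, y, θ) = (6.5, 2.5, 240°)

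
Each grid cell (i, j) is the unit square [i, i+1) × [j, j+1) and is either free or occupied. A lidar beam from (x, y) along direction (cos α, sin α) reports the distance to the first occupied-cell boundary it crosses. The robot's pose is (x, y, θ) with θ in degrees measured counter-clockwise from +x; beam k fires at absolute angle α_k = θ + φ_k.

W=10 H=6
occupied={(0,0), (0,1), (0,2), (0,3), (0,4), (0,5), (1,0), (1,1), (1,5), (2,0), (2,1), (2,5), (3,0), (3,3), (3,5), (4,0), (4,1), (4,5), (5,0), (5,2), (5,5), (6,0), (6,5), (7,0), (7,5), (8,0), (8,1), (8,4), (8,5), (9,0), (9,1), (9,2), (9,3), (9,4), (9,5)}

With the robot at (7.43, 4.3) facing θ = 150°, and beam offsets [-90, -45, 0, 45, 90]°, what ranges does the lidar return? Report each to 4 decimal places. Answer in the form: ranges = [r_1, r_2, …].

beam 1: φ=-90°, α=60°
  dir = (cos 60°, sin 60°) = (0.5000, 0.8660); from cell (7,4)
  next x-line at t=1.1400, next y-line at t=0.8083; Δt_x=2.0000, Δt_y=1.1547
    y: enter (7,5) at t=0.8083 ← occupied
  → r_1 = 0.8083
beam 2: φ=-45°, α=105°
  dir = (cos 105°, sin 105°) = (-0.2588, 0.9659); from cell (7,4)
  next x-line at t=1.6614, next y-line at t=0.7247; Δt_x=3.8637, Δt_y=1.0353
    y: enter (7,5) at t=0.7247 ← occupied
  → r_2 = 0.7247
beam 3: φ=0°, α=150°
  dir = (cos 150°, sin 150°) = (-0.8660, 0.5000); from cell (7,4)
  next x-line at t=0.4965, next y-line at t=1.4000; Δt_x=1.1547, Δt_y=2.0000
    x: enter (6,4) at t=0.4965
    y: enter (6,5) at t=1.4000 ← occupied
  → r_3 = 1.4000
beam 4: φ=45°, α=195°
  dir = (cos 195°, sin 195°) = (-0.9659, -0.2588); from cell (7,4)
  next x-line at t=0.4452, next y-line at t=1.1591; Δt_x=1.0353, Δt_y=3.8637
    x: enter (6,4) at t=0.4452
    y: enter (6,3) at t=1.1591
    x: enter (5,3) at t=1.4804
    x: enter (4,3) at t=2.5157
    x: enter (3,3) at t=3.5510 ← occupied
  → r_4 = 3.5510
beam 5: φ=90°, α=240°
  dir = (cos 240°, sin 240°) = (-0.5000, -0.8660); from cell (7,4)
  next x-line at t=0.8600, next y-line at t=0.3464; Δt_x=2.0000, Δt_y=1.1547
    y: enter (7,3) at t=0.3464
    x: enter (6,3) at t=0.8600
    y: enter (6,2) at t=1.5011
    y: enter (6,1) at t=2.6558
    x: enter (5,1) at t=2.8600
    y: enter (5,0) at t=3.8105 ← occupied
  → r_5 = 3.8105

ranges = [0.8083, 0.7247, 1.4000, 3.5510, 3.8105]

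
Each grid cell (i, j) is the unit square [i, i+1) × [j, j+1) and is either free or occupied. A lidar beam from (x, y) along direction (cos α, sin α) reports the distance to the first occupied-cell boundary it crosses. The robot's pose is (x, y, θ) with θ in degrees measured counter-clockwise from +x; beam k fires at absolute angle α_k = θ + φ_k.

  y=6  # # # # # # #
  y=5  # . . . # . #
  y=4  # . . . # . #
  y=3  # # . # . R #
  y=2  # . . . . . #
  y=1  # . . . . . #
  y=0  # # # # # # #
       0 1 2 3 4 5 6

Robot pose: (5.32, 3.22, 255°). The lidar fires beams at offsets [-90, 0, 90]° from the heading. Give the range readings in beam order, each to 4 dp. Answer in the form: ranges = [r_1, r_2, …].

ranges = [1.3666, 2.2983, 0.7040]

beam 1: φ=-90°, α=165°
  d=(-0.9659,0.2588)  start (5,3)  tX=0.3313 tY=3.0137  stride 1/|dx|=1.0353 1/|dy|=3.8637
    cross x-line → (4,3), t=0.3313
    cross x-line → (3,3), t=1.3666 (wall)
  → r_1 = 1.3666
beam 2: φ=0°, α=255°
  d=(-0.2588,-0.9659)  start (5,3)  tX=1.2364 tY=0.2278  stride 1/|dx|=3.8637 1/|dy|=1.0353
    cross y-line → (5,2), t=0.2278
    cross x-line → (4,2), t=1.2364
    cross y-line → (4,1), t=1.2630
    cross y-line → (4,0), t=2.2983 (wall)
  → r_2 = 2.2983
beam 3: φ=90°, α=345°
  d=(0.9659,-0.2588)  start (5,3)  tX=0.7040 tY=0.8500  stride 1/|dx|=1.0353 1/|dy|=3.8637
    cross x-line → (6,3), t=0.7040 (wall)
  → r_3 = 0.7040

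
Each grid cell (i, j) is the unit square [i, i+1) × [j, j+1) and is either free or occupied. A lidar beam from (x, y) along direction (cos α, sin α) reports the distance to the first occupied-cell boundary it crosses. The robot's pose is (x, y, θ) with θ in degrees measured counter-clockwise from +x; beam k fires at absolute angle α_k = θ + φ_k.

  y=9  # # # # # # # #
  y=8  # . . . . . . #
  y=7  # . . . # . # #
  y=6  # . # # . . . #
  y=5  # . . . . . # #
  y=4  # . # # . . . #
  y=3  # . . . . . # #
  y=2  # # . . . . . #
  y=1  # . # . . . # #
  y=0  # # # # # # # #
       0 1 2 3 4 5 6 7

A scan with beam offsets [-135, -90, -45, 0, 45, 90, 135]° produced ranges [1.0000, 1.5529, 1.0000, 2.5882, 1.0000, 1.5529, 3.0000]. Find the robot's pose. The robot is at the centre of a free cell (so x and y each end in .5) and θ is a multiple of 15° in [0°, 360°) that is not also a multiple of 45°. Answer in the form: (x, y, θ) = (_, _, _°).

Candidates: 37 free-cell centres × 16 headings = 592 poses. Raycast each; keep the one whose scan matches to 4 dp.
  (3.5, 2.5, 15°): beam 3 = 2.8868 ≠ 1.0000 ✗
  (5.5, 4.5, 240°): beam 1 = 2.5882 ≠ 1.0000 ✗
  (6.5, 4.5, 195°): beam 1 = 0.5774 ≠ 1.0000 ✗
  (3.5, 5.5, 345°): beam 2 = 0.5176 ≠ 1.5529 ✗
  …
  (5.5, 6.5, 75°): r_1=1.0000, r_2=1.5529, r_3=1.0000, r_4=2.5882, r_5=1.0000, r_6=1.5529, r_7=3.0000 — all match ✓
Only this pose fits every beam.

(x, y, θ) = (5.5, 6.5, 75°)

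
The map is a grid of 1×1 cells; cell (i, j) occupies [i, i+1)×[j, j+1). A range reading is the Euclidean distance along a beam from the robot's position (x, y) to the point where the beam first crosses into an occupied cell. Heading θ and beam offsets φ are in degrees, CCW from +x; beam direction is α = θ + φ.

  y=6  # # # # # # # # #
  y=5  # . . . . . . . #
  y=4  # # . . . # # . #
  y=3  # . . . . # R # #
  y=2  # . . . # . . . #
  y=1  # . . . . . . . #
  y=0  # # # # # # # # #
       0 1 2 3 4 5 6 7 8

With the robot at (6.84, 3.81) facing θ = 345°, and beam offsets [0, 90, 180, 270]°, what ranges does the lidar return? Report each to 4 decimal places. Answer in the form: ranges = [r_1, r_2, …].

beam 1: φ=0°, α=345°
  d=(0.9659,-0.2588)  start (6,3)  tX=0.1656 tY=3.1296  stride 1/|dx|=1.0353 1/|dy|=3.8637
    cross x-line → (7,3), t=0.1656 (wall)
  → r_1 = 0.1656
beam 2: φ=90°, α=75°
  d=(0.2588,0.9659)  start (6,3)  tX=0.6182 tY=0.1967  stride 1/|dx|=3.8637 1/|dy|=1.0353
    cross y-line → (6,4), t=0.1967 (wall)
  → r_2 = 0.1967
beam 3: φ=180°, α=165°
  d=(-0.9659,0.2588)  start (6,3)  tX=0.8696 tY=0.7341  stride 1/|dx|=1.0353 1/|dy|=3.8637
    cross y-line → (6,4), t=0.7341 (wall)
  → r_3 = 0.7341
beam 4: φ=270°, α=255°
  d=(-0.2588,-0.9659)  start (6,3)  tX=3.2455 tY=0.8386  stride 1/|dx|=3.8637 1/|dy|=1.0353
    cross y-line → (6,2), t=0.8386
    cross y-line → (6,1), t=1.8738
    cross y-line → (6,0), t=2.9091 (wall)
  → r_4 = 2.9091

ranges = [0.1656, 0.1967, 0.7341, 2.9091]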